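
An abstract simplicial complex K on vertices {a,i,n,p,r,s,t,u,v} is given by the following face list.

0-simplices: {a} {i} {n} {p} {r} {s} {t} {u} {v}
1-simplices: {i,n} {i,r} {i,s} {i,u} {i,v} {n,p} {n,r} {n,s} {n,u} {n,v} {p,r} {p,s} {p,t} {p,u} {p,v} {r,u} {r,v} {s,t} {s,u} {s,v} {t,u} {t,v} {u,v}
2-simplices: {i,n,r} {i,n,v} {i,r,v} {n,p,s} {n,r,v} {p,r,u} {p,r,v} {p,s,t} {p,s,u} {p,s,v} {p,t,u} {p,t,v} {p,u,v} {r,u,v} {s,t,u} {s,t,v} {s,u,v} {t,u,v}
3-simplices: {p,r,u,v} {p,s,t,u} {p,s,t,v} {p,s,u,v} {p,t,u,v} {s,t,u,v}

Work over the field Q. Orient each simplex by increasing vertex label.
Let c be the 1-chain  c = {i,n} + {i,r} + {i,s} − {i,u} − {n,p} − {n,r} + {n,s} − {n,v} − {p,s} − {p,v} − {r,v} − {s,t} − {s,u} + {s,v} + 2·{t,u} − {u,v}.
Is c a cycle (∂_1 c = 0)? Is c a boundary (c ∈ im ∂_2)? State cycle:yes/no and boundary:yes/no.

n_0=9 n_1=23 n_2=18 n_3=6  [Q]
∂1: piv[in,ir,is,iu,iv,np,pt] rk=7  ker:nr,ns,nu,nv,pr,ps,pu,pv,ru,rv,st,su,sv,tu,tv,uv
∂2: piv[inr,inv,irv,nps,pru,prv,pst,psu,psv,ptu,ptv,puv] rk=12  ker:nrv,ruv,stu,stv,suv,tuv
∂3: piv[pruv,pstu,pstv,psuv,ptuv] rk=5  ker:stuv
∂1c = −2·{i} + 3·{n} + {p} + {r} + 2·{s} − 3·{t} + {u} − 3·{v}

cycle:no boundary:no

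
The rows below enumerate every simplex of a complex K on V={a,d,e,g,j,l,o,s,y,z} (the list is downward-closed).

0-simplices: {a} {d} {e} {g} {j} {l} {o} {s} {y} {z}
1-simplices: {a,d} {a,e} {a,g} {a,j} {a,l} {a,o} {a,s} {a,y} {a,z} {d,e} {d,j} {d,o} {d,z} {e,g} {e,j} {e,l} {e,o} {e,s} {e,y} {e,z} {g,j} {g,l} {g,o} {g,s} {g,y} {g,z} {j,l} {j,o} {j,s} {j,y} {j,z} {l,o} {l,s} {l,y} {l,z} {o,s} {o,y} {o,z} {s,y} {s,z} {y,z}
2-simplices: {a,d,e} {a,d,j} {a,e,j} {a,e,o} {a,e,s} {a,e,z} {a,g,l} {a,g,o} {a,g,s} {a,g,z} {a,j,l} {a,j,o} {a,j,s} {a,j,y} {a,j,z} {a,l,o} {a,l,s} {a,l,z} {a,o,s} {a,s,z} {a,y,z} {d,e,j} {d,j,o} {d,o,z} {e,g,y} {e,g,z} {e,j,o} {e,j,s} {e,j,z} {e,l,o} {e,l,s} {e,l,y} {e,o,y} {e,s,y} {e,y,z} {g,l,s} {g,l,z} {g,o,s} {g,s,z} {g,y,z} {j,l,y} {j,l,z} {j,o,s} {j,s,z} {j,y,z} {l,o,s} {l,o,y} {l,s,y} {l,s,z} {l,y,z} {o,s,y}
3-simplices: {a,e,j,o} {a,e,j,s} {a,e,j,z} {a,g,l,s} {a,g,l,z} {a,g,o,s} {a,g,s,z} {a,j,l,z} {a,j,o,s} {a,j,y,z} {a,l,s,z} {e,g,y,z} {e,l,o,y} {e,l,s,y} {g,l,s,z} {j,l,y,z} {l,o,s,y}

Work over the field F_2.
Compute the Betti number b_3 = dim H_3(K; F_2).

n_0=10 n_1=41 n_2=51 n_3=17  [Z2]
∂1: piv[ad,ae,ag,aj,al,ao,as,ay,az] rk=9  ker:de,dj,do,dz,eg,ej,el,eo,es,ey,ez,gj,gl,go,gs,gy,gz,jl,jo,js,jy,jz,lo,ls,ly,lz,os,oy,oz,sy,sz,yz
∂2: piv[ade,adj,aej,aeo,aes,aez,agl,ago,ags,agz,ajl,ajo,ajs,ajy,ajz,alo,als,alz,aos,asz,ayz,djo,doz,egy,egz,elo,ely,eoy,esy,eyz] rk=30  ker:dej,ejo,ejs,ejz,els,gls,glz,gos,gsz,gyz,jly,jlz,jos,jsz,jyz,los,loy,lsy,lsz,lyz,osy
∂3: piv[aejo,aejs,aejz,agls,aglz,agos,agsz,ajlz,ajos,ajyz,alsz,egyz,eloy,elsy,jlyz,losy] rk=16  ker:glsz
b_3=(17−16)−0=1

b_3=1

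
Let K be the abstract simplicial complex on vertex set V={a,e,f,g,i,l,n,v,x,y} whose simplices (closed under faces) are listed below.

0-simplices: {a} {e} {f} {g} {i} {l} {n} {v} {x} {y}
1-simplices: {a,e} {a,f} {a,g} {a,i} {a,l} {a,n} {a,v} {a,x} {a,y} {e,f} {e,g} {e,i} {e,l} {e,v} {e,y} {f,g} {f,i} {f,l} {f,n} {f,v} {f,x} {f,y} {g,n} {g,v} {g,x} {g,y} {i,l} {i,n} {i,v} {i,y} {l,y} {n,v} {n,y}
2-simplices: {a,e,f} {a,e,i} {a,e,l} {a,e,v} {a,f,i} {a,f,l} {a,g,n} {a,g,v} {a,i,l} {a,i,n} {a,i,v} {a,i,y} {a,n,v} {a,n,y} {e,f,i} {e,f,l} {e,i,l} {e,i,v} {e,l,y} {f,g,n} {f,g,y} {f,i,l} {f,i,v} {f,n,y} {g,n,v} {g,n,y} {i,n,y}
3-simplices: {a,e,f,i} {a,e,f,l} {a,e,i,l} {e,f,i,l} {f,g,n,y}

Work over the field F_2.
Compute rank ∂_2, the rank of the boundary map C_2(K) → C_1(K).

rank∂_2=19

n_0=10 n_1=33 n_2=27 n_3=5  [Z2]
∂1: piv[ae,af,ag,ai,al,an,av,ax,ay] rk=9  ker:ef,eg,ei,el,ev,ey,fg,fi,fl,fn,fv,fx,fy,gn,gv,gx,gy,il,in,iv,iy,ly,nv,ny
∂2: piv[aef,aei,ael,aev,afi,afl,agn,agv,ail,ain,aiv,aiy,anv,any,ely,fgn,fgy,fiv,fny] rk=19  ker:efi,efl,eil,eiv,fil,gnv,gny,iny
∂3: piv[aefi,aefl,aeil,efil,fgny] rk=5
rk∂_2=19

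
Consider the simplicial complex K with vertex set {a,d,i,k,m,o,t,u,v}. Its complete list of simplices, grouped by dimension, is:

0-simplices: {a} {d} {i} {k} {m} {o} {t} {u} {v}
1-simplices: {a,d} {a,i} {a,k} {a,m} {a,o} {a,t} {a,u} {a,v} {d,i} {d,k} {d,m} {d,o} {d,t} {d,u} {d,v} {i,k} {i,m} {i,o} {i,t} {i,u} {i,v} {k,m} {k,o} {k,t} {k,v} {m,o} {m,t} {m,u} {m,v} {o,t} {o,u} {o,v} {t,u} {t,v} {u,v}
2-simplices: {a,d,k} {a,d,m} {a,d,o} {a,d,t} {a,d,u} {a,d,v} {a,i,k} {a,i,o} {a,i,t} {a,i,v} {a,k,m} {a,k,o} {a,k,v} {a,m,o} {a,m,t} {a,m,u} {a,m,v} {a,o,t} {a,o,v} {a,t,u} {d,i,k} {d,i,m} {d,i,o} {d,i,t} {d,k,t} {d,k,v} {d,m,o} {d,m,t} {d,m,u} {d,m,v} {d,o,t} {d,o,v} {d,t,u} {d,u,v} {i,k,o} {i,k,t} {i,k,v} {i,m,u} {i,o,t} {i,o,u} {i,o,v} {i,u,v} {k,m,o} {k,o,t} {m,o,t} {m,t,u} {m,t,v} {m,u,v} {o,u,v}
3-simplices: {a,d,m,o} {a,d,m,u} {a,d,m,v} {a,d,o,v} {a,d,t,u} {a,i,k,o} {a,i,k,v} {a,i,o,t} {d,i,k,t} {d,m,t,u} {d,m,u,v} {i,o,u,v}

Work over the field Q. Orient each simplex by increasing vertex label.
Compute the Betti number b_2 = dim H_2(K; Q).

b_2=10

n_0=9 n_1=35 n_2=49 n_3=12  [Q]
∂1: piv[ad,ai,ak,am,ao,at,au,av] rk=8  ker:di,dk,dm,do,dt,du,dv,ik,im,io,it,iu,iv,km,ko,kt,kv,mo,mt,mu,mv,ot,ou,ov,tu,tv,uv
∂2: piv[adk,adm,ado,adt,adu,adv,aik,aio,ait,aiv,akm,ako,akv,amo,amt,amu,amv,aot,aov,atu,dik,dim,dkt,duv,imu,iou,mtv] rk=27  ker:dio,dit,dkv,dmo,dmt,dmu,dmv,dot,dov,dtu,iko,ikt,ikv,iot,iov,iuv,kmo,kot,mot,mtu,muv,ouv
∂3: piv[admo,admu,admv,adov,adtu,aiko,aikv,aiot,dikt,dmtu,dmuv,iouv] rk=12
b_2=(49−27)−12=10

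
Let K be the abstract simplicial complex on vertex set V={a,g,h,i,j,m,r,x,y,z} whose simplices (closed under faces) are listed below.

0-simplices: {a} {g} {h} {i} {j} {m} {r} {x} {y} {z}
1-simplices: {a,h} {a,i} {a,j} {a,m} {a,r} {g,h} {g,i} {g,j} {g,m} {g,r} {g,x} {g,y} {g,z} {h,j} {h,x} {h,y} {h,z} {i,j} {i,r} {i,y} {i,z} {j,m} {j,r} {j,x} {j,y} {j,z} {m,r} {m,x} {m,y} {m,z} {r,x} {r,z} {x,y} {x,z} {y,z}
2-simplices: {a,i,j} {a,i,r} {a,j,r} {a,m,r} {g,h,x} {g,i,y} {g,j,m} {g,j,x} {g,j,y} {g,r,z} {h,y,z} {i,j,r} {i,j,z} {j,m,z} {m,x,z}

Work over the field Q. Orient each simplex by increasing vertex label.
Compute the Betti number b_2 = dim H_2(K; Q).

n_0=10 n_1=35 n_2=15  [Q]
∂1: piv[ah,ai,aj,am,ar,gh,gx,gy,gz] rk=9  ker:gi,gj,gm,gr,hj,hx,hy,hz,ij,ir,iy,iz,jm,jr,jx,jy,jz,mr,mx,my,mz,rx,rz,xy,xz,yz
∂2: piv[aij,air,ajr,amr,ghx,giy,gjm,gjx,gjy,grz,hyz,ijz,jmz,mxz] rk=14  ker:ijr
b_2=(15−14)−0=1

b_2=1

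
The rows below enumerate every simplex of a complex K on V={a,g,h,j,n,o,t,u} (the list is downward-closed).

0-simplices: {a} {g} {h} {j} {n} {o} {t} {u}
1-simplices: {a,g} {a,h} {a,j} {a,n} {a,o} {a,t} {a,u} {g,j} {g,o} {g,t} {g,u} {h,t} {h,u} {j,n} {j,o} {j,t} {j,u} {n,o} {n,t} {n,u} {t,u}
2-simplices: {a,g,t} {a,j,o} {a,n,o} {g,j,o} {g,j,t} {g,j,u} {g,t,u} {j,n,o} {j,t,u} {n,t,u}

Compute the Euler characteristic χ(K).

n_0=8 n_1=21 n_2=10
χ=+8−21+10=-3

χ(K)=-3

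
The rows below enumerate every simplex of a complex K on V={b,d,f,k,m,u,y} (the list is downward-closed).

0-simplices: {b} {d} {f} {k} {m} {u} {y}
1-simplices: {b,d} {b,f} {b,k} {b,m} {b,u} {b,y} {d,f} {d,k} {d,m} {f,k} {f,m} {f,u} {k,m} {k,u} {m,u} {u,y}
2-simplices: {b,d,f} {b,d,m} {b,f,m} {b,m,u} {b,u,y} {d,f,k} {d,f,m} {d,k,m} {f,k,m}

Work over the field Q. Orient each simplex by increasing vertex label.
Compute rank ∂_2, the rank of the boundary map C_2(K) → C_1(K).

rank∂_2=7

n_0=7 n_1=16 n_2=9  [Q]
∂1: piv[bd,bf,bk,bm,bu,by] rk=6  ker:df,dk,dm,fk,fm,fu,km,ku,mu,uy
∂2: piv[bdf,bdm,bfm,bmu,buy,dfk,dkm] rk=7  ker:dfm,fkm
rk∂_2=7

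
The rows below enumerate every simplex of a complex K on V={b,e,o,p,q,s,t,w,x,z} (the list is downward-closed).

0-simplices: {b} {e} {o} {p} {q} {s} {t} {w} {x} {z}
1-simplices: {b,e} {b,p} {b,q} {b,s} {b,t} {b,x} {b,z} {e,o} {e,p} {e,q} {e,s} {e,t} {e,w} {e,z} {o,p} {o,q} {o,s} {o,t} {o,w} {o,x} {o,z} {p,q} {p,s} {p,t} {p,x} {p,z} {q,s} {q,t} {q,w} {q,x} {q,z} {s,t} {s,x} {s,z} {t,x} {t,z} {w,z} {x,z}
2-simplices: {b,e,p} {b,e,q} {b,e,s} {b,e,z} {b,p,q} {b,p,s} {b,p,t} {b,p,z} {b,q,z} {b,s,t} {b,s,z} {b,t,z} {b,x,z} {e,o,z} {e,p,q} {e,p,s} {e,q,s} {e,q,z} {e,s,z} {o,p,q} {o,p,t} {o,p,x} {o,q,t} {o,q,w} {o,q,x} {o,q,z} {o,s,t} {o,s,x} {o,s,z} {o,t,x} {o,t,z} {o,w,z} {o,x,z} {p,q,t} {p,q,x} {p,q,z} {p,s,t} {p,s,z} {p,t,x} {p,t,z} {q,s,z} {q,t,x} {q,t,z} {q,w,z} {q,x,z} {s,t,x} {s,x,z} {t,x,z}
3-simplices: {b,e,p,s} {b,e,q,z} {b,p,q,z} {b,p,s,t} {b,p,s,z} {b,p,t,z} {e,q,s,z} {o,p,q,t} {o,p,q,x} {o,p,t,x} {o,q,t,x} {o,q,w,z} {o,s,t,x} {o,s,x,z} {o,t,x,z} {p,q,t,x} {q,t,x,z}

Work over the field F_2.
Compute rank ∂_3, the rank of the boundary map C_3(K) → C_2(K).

n_0=10 n_1=38 n_2=48 n_3=17  [Z2]
∂1: piv[be,bp,bq,bs,bt,bx,bz,eo,ew] rk=9  ker:ep,eq,es,et,ez,op,oq,os,ot,ow,ox,oz,pq,ps,pt,px,pz,qs,qt,qw,qx,qz,st,sx,sz,tx,tz,wz,xz
∂2: piv[bep,beq,bes,bez,bpq,bps,bpt,bpz,bqz,bst,bsz,btz,bxz,eoz,eqs,opq,opt,opx,oqt,oqw,oqx,oqz,ost,osx,otx,owz,oxz] rk=27  ker:epq,eps,eqz,esz,osz,otz,pqt,pqx,pqz,pst,psz,ptx,ptz,qsz,qtx,qtz,qwz,qxz,stx,sxz,txz
∂3: piv[beps,beqz,bpqz,bpst,bpsz,bptz,eqsz,opqt,opqx,optx,oqtx,oqwz,ostx,osxz,otxz,qtxz] rk=16  ker:pqtx
rk∂_3=16

rank∂_3=16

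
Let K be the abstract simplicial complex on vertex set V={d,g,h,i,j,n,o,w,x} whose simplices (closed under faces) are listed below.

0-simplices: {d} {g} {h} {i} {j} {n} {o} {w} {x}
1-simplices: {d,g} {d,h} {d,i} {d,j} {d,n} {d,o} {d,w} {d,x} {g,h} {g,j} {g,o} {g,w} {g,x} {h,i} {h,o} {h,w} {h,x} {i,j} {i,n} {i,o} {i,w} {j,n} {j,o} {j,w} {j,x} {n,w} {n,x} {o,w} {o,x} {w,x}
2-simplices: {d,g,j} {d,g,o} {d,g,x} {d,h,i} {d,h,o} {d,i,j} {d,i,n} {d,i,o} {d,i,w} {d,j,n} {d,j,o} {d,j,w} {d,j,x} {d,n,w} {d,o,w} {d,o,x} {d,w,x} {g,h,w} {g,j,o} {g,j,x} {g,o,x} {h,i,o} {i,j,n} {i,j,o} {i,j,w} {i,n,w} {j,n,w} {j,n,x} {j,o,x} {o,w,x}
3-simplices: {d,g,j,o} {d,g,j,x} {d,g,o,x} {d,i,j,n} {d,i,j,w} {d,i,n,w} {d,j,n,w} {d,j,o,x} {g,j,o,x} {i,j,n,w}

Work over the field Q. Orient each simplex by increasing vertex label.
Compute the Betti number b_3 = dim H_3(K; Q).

n_0=9 n_1=30 n_2=30 n_3=10  [Q]
∂1: piv[dg,dh,di,dj,dn,do,dw,dx] rk=8  ker:gh,gj,go,gw,gx,hi,ho,hw,hx,ij,in,io,iw,jn,jo,jw,jx,nw,nx,ow,ox,wx
∂2: piv[dgj,dgo,dgx,dhi,dho,dij,din,dio,diw,djn,djo,djw,djx,dnw,dow,dox,dwx,ghw,jnx] rk=19  ker:gjo,gjx,gox,hio,ijn,ijo,ijw,inw,jnw,jox,owx
∂3: piv[dgjo,dgjx,dgox,dijn,dijw,dinw,djnw,djox] rk=8  ker:gjox,ijnw
b_3=(10−8)−0=2

b_3=2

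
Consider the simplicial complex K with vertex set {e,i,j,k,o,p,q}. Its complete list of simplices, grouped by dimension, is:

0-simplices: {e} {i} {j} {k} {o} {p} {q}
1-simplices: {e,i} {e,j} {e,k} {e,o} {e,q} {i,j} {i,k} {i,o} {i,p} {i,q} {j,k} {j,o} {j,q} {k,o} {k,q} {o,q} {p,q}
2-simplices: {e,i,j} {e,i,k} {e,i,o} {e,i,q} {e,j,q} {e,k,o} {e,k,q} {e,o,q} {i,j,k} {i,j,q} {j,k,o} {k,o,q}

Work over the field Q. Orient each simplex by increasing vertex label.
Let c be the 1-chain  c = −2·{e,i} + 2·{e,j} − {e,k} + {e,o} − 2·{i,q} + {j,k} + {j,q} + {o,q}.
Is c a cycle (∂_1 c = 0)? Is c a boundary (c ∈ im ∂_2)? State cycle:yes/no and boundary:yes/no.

n_0=7 n_1=17 n_2=12  [Q]
∂1: piv[ei,ej,ek,eo,eq,ip] rk=6  ker:ij,ik,io,iq,jk,jo,jq,ko,kq,oq,pq
∂2: piv[eij,eik,eio,eiq,ejq,eko,ekq,eoq,ijk,jko] rk=10  ker:ijq,koq
∂1c = 0
c vs im∂2: reduces to 0 ⇒ boundary

cycle:yes boundary:yes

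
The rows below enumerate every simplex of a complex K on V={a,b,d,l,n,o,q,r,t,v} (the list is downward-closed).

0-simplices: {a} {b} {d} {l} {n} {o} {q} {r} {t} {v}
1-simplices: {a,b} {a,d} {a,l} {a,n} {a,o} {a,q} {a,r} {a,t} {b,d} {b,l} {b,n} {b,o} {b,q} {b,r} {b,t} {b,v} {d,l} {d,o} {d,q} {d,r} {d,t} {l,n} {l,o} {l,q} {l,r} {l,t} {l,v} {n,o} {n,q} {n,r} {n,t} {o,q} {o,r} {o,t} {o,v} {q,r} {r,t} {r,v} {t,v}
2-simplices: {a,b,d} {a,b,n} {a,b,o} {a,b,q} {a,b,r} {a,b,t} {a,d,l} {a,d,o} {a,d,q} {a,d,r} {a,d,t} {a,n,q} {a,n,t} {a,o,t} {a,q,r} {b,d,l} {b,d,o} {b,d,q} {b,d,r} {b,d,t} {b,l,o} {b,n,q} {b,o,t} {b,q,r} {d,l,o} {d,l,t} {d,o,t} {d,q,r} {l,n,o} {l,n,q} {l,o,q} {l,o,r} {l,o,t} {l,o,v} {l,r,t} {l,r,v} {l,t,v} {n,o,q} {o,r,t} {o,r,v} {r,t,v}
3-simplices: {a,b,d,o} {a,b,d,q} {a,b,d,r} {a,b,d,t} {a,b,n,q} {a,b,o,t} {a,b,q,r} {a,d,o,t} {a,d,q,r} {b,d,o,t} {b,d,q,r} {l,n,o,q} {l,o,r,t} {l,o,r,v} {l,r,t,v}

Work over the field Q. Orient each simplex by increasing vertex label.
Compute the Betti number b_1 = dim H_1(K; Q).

b_1=4

n_0=10 n_1=39 n_2=41 n_3=15  [Q]
∂1: piv[ab,ad,al,an,ao,aq,ar,at,bv] rk=9  ker:bd,bl,bn,bo,bq,br,bt,dl,do,dq,dr,dt,ln,lo,lq,lr,lt,lv,no,nq,nr,nt,oq,or,ot,ov,qr,rt,rv,tv
∂2: piv[abd,abn,abo,abq,abr,abt,adl,ado,adq,adr,adt,anq,ant,aot,aqr,bdl,blo,dlt,lno,lnq,loq,lor,lov,lrt,lrv,ltv] rk=26  ker:bdo,bdq,bdr,bdt,bnq,bot,bqr,dlo,dot,dqr,lot,noq,ort,orv,rtv
∂3: piv[abdo,abdq,abdr,abdt,abnq,abot,abqr,adot,adqr,lnoq,lort,lorv,lrtv] rk=13  ker:bdot,bdqr
b_1=(39−9)−26=4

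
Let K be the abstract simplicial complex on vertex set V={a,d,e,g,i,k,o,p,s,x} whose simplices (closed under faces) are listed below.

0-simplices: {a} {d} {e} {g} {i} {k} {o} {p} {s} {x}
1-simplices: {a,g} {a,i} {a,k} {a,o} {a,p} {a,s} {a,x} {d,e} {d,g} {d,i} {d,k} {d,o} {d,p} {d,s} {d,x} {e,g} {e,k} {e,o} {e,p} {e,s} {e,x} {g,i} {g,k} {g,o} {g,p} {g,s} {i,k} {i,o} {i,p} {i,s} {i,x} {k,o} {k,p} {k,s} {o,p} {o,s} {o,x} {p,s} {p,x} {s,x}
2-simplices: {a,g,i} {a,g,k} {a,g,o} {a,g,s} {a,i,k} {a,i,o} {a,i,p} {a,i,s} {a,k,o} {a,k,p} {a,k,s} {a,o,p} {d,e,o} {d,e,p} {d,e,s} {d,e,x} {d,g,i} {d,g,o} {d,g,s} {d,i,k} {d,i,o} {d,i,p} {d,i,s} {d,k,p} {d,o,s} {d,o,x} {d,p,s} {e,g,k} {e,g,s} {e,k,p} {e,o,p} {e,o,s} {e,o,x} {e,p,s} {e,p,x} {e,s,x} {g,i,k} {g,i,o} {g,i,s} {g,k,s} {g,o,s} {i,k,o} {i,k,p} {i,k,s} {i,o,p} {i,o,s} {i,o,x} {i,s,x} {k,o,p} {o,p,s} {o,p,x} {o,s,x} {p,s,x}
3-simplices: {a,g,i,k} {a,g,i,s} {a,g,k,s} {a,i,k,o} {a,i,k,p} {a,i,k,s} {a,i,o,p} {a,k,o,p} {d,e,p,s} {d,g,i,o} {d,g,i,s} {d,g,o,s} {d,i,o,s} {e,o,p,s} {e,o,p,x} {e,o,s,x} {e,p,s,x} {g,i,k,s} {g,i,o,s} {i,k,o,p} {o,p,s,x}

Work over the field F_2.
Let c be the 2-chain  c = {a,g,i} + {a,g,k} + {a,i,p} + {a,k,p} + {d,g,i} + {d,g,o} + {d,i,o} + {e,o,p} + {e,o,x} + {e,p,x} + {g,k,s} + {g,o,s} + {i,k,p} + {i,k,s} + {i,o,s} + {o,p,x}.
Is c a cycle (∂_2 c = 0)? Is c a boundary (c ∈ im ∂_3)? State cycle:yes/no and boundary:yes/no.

cycle:yes boundary:yes

n_0=10 n_1=40 n_2=53 n_3=21  [Z2]
∂1: piv[ag,ai,ak,ao,ap,as,ax,de,dg] rk=9  ker:di,dk,do,dp,ds,dx,eg,ek,eo,ep,es,ex,gi,gk,go,gp,gs,ik,io,ip,is,ix,ko,kp,ks,op,os,ox,ps,px,sx
∂2: piv[agi,agk,ago,ags,aik,aio,aip,ais,ako,akp,aks,aop,deo,dep,des,dex,dgi,dgo,dgs,dik,dip,dos,dox,dps,egk,egs,epx,esx,iox] rk=29  ker:dio,dis,dkp,ekp,eop,eos,eox,eps,gik,gio,gis,gks,gos,iko,ikp,iks,iop,ios,isx,kop,ops,opx,osx,psx
∂3: piv[agik,agis,agks,aiko,aikp,aiks,aiop,akop,deps,dgio,dgis,dgos,dios,eops,eopx,eosx,epsx] rk=17  ker:giks,gios,ikop,opsx
∂2c = 0
c vs im∂3: reduces to 0 ⇒ boundary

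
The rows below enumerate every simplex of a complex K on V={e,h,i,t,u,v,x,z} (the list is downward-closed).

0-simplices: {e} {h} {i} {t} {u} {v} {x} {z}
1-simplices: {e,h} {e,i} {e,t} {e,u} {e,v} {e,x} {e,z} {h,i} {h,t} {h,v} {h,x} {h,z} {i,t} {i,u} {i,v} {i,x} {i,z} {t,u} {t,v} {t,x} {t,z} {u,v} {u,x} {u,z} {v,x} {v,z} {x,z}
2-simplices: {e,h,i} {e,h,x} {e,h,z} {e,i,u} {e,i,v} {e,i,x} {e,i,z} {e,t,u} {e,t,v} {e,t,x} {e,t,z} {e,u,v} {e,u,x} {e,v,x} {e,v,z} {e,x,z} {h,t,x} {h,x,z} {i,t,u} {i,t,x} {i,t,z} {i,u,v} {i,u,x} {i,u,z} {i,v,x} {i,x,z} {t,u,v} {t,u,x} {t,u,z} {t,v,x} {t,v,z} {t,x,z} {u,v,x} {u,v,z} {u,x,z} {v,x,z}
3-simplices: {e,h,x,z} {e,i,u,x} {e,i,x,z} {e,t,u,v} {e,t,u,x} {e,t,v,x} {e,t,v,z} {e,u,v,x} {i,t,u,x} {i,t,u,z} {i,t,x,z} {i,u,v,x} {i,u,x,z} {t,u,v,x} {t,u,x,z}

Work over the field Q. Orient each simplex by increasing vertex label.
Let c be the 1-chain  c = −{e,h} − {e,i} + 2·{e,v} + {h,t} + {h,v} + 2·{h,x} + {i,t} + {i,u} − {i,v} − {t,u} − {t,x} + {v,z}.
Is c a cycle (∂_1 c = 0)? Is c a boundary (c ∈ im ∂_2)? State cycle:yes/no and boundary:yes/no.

n_0=8 n_1=27 n_2=36 n_3=15  [Q]
∂1: piv[eh,ei,et,eu,ev,ex,ez] rk=7  ker:hi,ht,hv,hx,hz,it,iu,iv,ix,iz,tu,tv,tx,tz,uv,ux,uz,vx,vz,xz
∂2: piv[ehi,ehx,ehz,eiu,eiv,eix,eiz,etu,etv,etx,etz,euv,eux,evx,evz,exz,htx,itu,iuz] rk=19  ker:hxz,itx,itz,iuv,iux,ivx,ixz,tuv,tux,tuz,tvx,tvz,txz,uvx,uvz,uxz,vxz
∂3: piv[ehxz,eiux,eixz,etuv,etux,etvx,etvz,euvx,itux,ituz,itxz,iuvx,iuxz] rk=13  ker:tuvx,tuxz
∂1c = −5·{h} − 2·{i} + 4·{t} + {v} + {x} + {z}

cycle:no boundary:no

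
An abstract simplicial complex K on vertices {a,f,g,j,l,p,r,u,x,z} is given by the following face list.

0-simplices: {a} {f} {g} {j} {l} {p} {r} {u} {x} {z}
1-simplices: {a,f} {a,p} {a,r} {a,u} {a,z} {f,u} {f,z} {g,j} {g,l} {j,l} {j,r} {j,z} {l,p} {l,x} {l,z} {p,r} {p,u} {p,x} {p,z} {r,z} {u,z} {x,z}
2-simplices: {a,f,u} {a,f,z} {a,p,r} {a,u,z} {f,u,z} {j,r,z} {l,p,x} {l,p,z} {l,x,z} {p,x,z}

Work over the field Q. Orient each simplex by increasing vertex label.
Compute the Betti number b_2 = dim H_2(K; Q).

n_0=10 n_1=22 n_2=10  [Q]
∂1: piv[af,ap,ar,au,az,gj,gl,jr,lx] rk=9  ker:fu,fz,jl,jz,lp,lz,pr,pu,px,pz,rz,uz,xz
∂2: piv[afu,afz,apr,auz,jrz,lpx,lpz,lxz] rk=8  ker:fuz,pxz
b_2=(10−8)−0=2

b_2=2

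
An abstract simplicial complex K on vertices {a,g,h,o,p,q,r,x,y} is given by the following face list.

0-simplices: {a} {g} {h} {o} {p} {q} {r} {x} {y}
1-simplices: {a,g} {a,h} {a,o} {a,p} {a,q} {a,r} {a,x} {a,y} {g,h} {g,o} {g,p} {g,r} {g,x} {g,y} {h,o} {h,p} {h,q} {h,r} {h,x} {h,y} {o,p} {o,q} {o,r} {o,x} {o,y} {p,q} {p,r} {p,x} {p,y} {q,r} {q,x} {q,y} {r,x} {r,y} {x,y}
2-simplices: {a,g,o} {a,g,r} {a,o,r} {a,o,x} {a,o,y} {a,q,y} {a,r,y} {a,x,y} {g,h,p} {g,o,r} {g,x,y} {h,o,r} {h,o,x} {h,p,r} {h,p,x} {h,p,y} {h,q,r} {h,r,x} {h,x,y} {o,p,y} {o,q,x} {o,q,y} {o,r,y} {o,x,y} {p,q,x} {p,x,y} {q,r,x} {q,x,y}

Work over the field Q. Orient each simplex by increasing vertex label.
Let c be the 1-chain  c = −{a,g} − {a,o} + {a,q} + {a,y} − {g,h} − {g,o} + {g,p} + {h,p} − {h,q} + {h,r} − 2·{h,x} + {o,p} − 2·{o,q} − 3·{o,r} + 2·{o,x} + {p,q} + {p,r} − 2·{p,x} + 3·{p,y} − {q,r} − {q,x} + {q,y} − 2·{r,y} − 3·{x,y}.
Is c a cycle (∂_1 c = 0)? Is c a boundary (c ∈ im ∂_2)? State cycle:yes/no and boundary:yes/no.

cycle:yes boundary:yes

n_0=9 n_1=35 n_2=28  [Q]
∂1: piv[ag,ah,ao,ap,aq,ar,ax,ay] rk=8  ker:gh,go,gp,gr,gx,gy,ho,hp,hq,hr,hx,hy,op,oq,or,ox,oy,pq,pr,px,py,qr,qx,qy,rx,ry,xy
∂2: piv[ago,agr,aor,aox,aoy,aqy,ary,axy,ghp,gxy,hor,hox,hpr,hpx,hpy,hqr,hrx,hxy,opy,oqx,oqy,pqx,qrx] rk=23  ker:gor,ory,oxy,pxy,qxy
∂1c = 0
c vs im∂2: reduces to 0 ⇒ boundary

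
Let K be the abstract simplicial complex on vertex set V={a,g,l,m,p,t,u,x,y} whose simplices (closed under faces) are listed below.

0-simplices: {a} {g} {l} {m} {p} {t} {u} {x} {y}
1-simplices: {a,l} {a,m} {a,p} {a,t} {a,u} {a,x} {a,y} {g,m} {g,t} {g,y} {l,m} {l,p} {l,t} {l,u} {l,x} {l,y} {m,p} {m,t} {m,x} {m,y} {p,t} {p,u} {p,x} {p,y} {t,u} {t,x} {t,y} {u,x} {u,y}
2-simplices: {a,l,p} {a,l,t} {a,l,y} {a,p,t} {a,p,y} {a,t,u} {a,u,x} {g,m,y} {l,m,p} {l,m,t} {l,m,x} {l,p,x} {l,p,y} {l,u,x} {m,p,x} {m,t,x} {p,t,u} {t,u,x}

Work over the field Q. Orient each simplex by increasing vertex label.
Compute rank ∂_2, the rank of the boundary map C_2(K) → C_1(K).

n_0=9 n_1=29 n_2=18  [Q]
∂1: piv[al,am,ap,at,au,ax,ay,gm] rk=8  ker:gt,gy,lm,lp,lt,lu,lx,ly,mp,mt,mx,my,pt,pu,px,py,tu,tx,ty,ux,uy
∂2: piv[alp,alt,aly,apt,apy,atu,aux,gmy,lmp,lmt,lmx,lpx,lux,mtx,ptu,tux] rk=16  ker:lpy,mpx
rk∂_2=16

rank∂_2=16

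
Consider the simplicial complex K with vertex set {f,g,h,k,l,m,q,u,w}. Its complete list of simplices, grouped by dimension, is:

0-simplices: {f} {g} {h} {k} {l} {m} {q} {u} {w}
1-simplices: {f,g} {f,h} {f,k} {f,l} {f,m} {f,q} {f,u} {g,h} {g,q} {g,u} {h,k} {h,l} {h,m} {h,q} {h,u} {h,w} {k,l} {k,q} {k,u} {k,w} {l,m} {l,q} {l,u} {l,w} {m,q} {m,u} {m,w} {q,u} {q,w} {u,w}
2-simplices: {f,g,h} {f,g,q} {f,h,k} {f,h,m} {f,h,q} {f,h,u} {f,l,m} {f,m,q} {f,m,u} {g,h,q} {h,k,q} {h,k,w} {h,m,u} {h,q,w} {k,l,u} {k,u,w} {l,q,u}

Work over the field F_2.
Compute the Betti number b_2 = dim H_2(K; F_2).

n_0=9 n_1=30 n_2=17  [Z2]
∂1: piv[fg,fh,fk,fl,fm,fq,fu,hw] rk=8  ker:gh,gq,gu,hk,hl,hm,hq,hu,kl,kq,ku,kw,lm,lq,lu,lw,mq,mu,mw,qu,qw,uw
∂2: piv[fgh,fgq,fhk,fhm,fhq,fhu,flm,fmq,fmu,hkq,hkw,hqw,klu,kuw,lqu] rk=15  ker:ghq,hmu
b_2=(17−15)−0=2

b_2=2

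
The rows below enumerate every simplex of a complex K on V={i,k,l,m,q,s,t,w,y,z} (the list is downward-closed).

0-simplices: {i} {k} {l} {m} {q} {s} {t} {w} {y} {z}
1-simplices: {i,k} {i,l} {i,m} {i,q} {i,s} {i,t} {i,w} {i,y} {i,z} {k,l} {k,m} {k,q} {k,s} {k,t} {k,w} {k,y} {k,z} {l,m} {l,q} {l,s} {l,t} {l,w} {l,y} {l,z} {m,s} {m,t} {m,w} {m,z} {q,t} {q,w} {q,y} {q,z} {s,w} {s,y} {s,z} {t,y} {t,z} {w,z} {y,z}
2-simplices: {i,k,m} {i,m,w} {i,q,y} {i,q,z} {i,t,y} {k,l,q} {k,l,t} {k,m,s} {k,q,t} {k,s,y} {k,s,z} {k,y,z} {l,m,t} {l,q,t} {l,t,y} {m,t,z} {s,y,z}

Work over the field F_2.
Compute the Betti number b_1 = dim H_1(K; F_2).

n_0=10 n_1=39 n_2=17  [Z2]
∂1: piv[ik,il,im,iq,is,it,iw,iy,iz] rk=9  ker:kl,km,kq,ks,kt,kw,ky,kz,lm,lq,ls,lt,lw,ly,lz,ms,mt,mw,mz,qt,qw,qy,qz,sw,sy,sz,ty,tz,wz,yz
∂2: piv[ikm,imw,iqy,iqz,ity,klq,klt,kms,kqt,ksy,ksz,kyz,lmt,lty,mtz] rk=15  ker:lqt,syz
b_1=(39−9)−15=15

b_1=15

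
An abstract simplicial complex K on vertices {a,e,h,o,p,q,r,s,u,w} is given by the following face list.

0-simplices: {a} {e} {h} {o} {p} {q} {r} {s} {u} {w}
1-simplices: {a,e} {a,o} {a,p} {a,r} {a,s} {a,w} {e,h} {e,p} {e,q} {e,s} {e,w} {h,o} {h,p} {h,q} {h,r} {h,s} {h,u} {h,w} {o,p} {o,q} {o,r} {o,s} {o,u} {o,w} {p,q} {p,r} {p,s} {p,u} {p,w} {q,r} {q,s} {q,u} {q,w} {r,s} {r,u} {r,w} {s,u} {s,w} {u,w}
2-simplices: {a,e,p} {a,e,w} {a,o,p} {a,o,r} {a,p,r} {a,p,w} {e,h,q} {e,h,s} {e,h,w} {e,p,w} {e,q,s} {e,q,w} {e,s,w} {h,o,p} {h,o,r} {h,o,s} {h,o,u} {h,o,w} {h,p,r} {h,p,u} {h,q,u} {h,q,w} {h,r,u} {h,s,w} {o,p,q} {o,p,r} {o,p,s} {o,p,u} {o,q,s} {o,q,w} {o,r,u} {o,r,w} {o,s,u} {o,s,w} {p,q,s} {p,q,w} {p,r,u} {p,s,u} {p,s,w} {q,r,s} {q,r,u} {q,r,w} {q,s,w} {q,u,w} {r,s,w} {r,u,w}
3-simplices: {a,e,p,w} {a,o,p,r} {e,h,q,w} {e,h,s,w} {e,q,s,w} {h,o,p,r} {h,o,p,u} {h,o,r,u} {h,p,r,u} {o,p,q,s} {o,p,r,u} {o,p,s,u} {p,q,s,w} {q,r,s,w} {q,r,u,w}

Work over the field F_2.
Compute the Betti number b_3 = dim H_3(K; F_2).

n_0=10 n_1=39 n_2=46 n_3=15  [Z2]
∂1: piv[ae,ao,ap,ar,as,aw,eh,eq,hu] rk=9  ker:ep,es,ew,ho,hp,hq,hr,hs,hw,op,oq,or,os,ou,ow,pq,pr,ps,pu,pw,qr,qs,qu,qw,rs,ru,rw,su,sw,uw
∂2: piv[aep,aew,aop,aor,apr,apw,ehq,ehs,ehw,eqs,eqw,esw,hop,hor,hos,hou,how,hpu,hqu,hru,opq,ops,oqs,orw,osu,pqw,qrs,qru,quw] rk=29  ker:epw,hpr,hqw,hsw,opr,opu,oqw,oru,osw,pqs,pru,psu,psw,qrw,qsw,rsw,ruw
∂3: piv[aepw,aopr,ehqw,ehsw,eqsw,hopr,hopu,horu,hpru,opqs,opsu,pqsw,qrsw,qruw] rk=14  ker:opru
b_3=(15−14)−0=1

b_3=1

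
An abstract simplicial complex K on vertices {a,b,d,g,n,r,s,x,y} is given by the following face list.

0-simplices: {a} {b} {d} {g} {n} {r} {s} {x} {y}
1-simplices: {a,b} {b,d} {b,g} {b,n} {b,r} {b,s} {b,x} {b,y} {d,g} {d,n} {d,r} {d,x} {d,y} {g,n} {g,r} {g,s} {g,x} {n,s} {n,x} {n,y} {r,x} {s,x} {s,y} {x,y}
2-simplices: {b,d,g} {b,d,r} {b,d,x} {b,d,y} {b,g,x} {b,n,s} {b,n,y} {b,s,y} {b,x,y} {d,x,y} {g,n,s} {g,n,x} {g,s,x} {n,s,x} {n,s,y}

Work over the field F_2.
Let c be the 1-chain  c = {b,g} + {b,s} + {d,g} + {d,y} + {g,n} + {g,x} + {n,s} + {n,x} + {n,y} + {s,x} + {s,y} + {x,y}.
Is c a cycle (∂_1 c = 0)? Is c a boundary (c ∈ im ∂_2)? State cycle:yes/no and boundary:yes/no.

n_0=9 n_1=24 n_2=15  [Z2]
∂1: piv[ab,bd,bg,bn,br,bs,bx,by] rk=8  ker:dg,dn,dr,dx,dy,gn,gr,gs,gx,ns,nx,ny,rx,sx,sy,xy
∂2: piv[bdg,bdr,bdx,bdy,bgx,bns,bny,bsy,bxy,gns,gnx,gsx] rk=12  ker:dxy,nsx,nsy
∂1c = 0
c vs im∂2: residual ≠ 0 ⇒ not boundary

cycle:yes boundary:no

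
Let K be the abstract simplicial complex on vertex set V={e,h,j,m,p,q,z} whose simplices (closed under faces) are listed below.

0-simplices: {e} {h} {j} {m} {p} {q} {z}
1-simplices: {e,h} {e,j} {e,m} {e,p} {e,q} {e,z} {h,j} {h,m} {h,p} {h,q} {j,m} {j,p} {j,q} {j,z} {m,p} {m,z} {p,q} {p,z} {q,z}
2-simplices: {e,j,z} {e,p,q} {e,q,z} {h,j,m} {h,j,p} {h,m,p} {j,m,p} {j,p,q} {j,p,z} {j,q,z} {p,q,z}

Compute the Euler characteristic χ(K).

n_0=7 n_1=19 n_2=11
χ=+7−19+11=-1

χ(K)=-1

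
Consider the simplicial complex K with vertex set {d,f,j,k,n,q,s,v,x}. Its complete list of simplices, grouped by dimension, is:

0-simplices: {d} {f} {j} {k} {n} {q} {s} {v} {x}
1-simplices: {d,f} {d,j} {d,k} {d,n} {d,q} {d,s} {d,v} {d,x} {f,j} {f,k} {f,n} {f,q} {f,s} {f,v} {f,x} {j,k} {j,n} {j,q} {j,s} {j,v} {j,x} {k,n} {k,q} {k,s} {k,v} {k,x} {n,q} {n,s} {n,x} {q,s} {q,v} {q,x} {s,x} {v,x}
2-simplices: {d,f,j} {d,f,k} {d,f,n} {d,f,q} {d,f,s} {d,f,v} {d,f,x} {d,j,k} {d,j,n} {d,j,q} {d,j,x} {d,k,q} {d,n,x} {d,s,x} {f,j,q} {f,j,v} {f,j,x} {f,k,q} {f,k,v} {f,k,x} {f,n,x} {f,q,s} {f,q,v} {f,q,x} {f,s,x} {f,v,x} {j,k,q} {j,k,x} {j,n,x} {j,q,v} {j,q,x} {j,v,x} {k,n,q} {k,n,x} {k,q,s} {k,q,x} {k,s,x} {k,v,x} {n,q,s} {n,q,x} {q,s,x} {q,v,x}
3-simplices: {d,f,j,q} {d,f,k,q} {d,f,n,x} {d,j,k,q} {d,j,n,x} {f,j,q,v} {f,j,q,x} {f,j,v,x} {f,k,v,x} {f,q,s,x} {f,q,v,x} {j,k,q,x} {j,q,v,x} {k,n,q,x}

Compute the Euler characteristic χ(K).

χ(K)=3

n_0=9 n_1=34 n_2=42 n_3=14
χ=+9−34+42−14=3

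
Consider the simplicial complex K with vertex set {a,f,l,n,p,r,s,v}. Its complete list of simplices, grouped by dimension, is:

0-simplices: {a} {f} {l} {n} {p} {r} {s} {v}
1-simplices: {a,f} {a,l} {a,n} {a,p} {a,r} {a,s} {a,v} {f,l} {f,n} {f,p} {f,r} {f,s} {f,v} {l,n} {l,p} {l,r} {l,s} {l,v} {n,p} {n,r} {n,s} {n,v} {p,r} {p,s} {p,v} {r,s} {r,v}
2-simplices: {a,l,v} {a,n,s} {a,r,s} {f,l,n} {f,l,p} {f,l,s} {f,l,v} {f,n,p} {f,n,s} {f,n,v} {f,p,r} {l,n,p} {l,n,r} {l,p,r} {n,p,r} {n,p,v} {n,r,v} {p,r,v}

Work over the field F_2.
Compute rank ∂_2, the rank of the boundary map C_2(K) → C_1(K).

n_0=8 n_1=27 n_2=18  [Z2]
∂1: piv[af,al,an,ap,ar,as,av] rk=7  ker:fl,fn,fp,fr,fs,fv,ln,lp,lr,ls,lv,np,nr,ns,nv,pr,ps,pv,rs,rv
∂2: piv[alv,ans,ars,fln,flp,fls,flv,fnp,fns,fnv,fpr,lnr,lpr,npv,nrv] rk=15  ker:lnp,npr,prv
rk∂_2=15

rank∂_2=15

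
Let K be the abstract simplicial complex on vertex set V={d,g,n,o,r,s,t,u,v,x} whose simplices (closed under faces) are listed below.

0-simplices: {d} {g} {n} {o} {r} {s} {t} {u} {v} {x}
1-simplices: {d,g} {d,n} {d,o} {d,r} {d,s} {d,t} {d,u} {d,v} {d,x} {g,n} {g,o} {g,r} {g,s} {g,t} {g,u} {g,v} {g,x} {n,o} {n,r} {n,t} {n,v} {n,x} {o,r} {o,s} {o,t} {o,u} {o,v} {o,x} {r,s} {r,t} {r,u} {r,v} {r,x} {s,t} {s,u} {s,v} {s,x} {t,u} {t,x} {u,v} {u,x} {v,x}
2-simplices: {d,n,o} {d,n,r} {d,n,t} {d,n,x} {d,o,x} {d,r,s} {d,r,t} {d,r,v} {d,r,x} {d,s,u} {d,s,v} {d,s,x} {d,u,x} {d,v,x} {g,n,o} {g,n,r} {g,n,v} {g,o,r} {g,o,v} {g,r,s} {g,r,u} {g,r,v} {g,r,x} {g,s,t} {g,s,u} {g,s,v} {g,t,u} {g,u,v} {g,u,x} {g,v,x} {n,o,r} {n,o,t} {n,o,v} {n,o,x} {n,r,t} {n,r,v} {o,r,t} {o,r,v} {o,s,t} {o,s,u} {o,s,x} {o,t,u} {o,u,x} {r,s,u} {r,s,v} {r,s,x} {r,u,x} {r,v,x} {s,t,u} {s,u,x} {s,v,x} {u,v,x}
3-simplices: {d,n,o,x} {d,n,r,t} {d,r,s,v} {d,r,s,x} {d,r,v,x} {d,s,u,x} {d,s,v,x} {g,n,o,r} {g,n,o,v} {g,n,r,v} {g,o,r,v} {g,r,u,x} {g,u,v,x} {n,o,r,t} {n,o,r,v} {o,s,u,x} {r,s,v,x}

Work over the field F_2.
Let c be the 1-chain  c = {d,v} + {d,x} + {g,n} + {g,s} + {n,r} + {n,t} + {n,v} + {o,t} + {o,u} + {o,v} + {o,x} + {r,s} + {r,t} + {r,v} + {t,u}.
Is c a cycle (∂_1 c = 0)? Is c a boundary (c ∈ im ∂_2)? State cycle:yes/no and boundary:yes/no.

n_0=10 n_1=42 n_2=52 n_3=17  [Z2]
∂1: piv[dg,dn,do,dr,ds,dt,du,dv,dx] rk=9  ker:gn,go,gr,gs,gt,gu,gv,gx,no,nr,nt,nv,nx,or,os,ot,ou,ov,ox,rs,rt,ru,rv,rx,st,su,sv,sx,tu,tx,uv,ux,vx
∂2: piv[dno,dnr,dnt,dnx,dox,drs,drt,drv,drx,dsu,dsv,dsx,dux,dvx,gno,gnr,gnv,gor,gov,grs,gru,grv,grx,gst,gsu,gtu,guv,not,ost,osu,osx] rk=31  ker:gsv,gux,gvx,nor,nov,nox,nrt,nrv,ort,orv,otu,oux,rsu,rsv,rsx,rux,rvx,stu,sux,svx,uvx
∂3: piv[dnox,dnrt,drsv,drsx,drvx,dsux,dsvx,gnor,gnov,gnrv,gorv,grux,guvx,nort,osux] rk=15  ker:norv,rsvx
∂1c = 0
c vs im∂2: reduces to 0 ⇒ boundary

cycle:yes boundary:yes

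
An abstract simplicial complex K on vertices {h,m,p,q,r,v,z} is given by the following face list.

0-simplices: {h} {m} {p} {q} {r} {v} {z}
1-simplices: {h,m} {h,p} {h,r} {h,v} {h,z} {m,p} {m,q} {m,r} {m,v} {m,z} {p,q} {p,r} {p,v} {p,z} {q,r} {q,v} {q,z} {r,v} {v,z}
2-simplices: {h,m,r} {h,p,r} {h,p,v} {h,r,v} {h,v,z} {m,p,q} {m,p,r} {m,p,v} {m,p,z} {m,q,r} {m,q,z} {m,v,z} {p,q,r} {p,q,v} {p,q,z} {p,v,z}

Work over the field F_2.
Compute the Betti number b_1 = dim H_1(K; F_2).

n_0=7 n_1=19 n_2=16  [Z2]
∂1: piv[hm,hp,hr,hv,hz,mq] rk=6  ker:mp,mr,mv,mz,pq,pr,pv,pz,qr,qv,qz,rv,vz
∂2: piv[hmr,hpr,hpv,hrv,hvz,mpq,mpr,mpv,mpz,mqr,mqz,mvz,pqv] rk=13  ker:pqr,pqz,pvz
b_1=(19−6)−13=0

b_1=0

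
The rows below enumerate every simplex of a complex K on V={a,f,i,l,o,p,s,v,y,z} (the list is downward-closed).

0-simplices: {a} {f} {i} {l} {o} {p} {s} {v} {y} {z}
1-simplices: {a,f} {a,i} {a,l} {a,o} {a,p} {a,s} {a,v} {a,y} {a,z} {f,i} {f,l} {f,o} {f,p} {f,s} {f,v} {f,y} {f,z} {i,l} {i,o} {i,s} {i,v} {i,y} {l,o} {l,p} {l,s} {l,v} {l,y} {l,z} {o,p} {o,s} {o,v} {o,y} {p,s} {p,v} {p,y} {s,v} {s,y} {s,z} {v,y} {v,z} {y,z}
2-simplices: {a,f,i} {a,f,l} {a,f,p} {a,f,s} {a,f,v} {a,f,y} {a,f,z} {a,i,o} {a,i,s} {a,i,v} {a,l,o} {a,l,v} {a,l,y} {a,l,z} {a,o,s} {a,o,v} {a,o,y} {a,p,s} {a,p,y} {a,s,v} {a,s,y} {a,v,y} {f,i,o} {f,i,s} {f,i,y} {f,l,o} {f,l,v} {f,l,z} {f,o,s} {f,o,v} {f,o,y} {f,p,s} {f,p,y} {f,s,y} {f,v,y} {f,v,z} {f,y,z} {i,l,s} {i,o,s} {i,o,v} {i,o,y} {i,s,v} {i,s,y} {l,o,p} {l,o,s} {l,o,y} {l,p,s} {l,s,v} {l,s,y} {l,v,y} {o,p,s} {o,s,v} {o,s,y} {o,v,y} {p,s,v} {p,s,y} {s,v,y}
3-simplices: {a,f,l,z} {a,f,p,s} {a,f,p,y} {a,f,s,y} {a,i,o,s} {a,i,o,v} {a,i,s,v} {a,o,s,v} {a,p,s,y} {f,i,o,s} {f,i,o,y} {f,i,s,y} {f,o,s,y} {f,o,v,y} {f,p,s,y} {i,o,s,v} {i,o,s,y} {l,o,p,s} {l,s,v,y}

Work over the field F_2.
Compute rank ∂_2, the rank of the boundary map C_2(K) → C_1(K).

rank∂_2=31

n_0=10 n_1=41 n_2=57 n_3=19  [Z2]
∂1: piv[af,ai,al,ao,ap,as,av,ay,az] rk=9  ker:fi,fl,fo,fp,fs,fv,fy,fz,il,io,is,iv,iy,lo,lp,ls,lv,ly,lz,op,os,ov,oy,ps,pv,py,sv,sy,sz,vy,vz,yz
∂2: piv[afi,afl,afp,afs,afv,afy,afz,aio,ais,aiv,alo,alv,aly,alz,aos,aov,aoy,aps,apy,asv,asy,avy,fio,fiy,fvz,fyz,ils,lop,los,lps,psv] rk=31  ker:fis,flo,flv,flz,fos,fov,foy,fps,fpy,fsy,fvy,ios,iov,ioy,isv,isy,loy,lsv,lsy,lvy,ops,osv,osy,ovy,psy,svy
∂3: piv[aflz,afps,afpy,afsy,aios,aiov,aisv,aosv,apsy,fios,fioy,fisy,fosy,fovy,lops,lsvy] rk=16  ker:fpsy,iosv,iosy
rk∂_2=31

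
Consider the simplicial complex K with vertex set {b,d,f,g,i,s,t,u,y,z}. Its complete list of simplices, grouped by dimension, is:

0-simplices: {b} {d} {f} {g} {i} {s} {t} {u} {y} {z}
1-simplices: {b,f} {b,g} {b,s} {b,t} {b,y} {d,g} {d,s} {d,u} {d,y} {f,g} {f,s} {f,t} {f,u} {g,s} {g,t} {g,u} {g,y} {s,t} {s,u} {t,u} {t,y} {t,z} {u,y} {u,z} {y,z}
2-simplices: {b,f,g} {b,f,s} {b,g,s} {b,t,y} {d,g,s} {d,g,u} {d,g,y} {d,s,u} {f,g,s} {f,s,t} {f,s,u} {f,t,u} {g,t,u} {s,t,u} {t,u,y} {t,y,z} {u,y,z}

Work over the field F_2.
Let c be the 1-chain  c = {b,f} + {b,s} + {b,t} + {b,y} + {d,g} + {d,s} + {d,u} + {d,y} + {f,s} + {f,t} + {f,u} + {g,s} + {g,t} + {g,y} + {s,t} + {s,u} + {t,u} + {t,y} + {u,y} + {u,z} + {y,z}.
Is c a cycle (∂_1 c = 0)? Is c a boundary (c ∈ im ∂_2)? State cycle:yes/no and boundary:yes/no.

n_0=10 n_1=25 n_2=17  [Z2]
∂1: piv[bf,bg,bs,bt,by,dg,du,tz] rk=8  ker:ds,dy,fg,fs,ft,fu,gs,gt,gu,gy,st,su,tu,ty,uy,uz,yz
∂2: piv[bfg,bfs,bgs,bty,dgs,dgu,dgy,dsu,fst,fsu,ftu,gtu,tuy,tyz,uyz] rk=15  ker:fgs,stu
∂1c = 0
c vs im∂2: reduces to 0 ⇒ boundary

cycle:yes boundary:yes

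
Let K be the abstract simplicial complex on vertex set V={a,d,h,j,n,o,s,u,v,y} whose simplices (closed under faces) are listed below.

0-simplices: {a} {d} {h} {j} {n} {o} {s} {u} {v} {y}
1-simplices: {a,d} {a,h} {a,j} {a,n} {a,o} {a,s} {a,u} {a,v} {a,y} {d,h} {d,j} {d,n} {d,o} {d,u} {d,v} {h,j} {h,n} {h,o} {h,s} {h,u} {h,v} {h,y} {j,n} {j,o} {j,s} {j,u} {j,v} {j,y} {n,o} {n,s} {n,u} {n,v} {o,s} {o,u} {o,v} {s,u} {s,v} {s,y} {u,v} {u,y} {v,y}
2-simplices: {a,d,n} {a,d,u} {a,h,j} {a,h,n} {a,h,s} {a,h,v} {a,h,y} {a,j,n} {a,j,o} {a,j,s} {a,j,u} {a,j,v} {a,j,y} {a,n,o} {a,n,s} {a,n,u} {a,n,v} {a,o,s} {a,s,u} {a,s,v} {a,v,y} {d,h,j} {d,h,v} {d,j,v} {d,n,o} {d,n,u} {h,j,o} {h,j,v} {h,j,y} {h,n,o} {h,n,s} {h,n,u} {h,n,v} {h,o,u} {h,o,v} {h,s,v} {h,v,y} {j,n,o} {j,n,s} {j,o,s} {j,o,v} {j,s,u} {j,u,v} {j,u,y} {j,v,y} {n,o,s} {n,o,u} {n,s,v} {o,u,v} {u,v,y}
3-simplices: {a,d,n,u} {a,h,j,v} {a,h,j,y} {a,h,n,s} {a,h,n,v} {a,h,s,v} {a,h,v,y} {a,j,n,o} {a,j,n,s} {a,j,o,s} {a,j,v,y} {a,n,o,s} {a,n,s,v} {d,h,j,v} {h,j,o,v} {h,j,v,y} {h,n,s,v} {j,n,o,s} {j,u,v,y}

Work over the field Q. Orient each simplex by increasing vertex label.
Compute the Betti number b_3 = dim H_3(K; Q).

n_0=10 n_1=41 n_2=50 n_3=19  [Q]
∂1: piv[ad,ah,aj,an,ao,as,au,av,ay] rk=9  ker:dh,dj,dn,do,du,dv,hj,hn,ho,hs,hu,hv,hy,jn,jo,js,ju,jv,jy,no,ns,nu,nv,os,ou,ov,su,sv,sy,uv,uy,vy
∂2: piv[adn,adu,ahj,ahn,ahs,ahv,ahy,ajn,ajo,ajs,aju,ajv,ajy,ano,ans,anu,anv,aos,asu,asv,avy,dhj,dhv,dno,hjo,hnu,hou,hov,juv,juy] rk=30  ker:djv,dnu,hjv,hjy,hno,hns,hnv,hsv,hvy,jno,jns,jos,jov,jsu,jvy,nos,nou,nsv,ouv,uvy
∂3: piv[adnu,ahjv,ahjy,ahns,ahnv,ahsv,ahvy,ajno,ajns,ajos,ajvy,anos,ansv,dhjv,hjov,juvy] rk=16  ker:hjvy,hnsv,jnos
b_3=(19−16)−0=3

b_3=3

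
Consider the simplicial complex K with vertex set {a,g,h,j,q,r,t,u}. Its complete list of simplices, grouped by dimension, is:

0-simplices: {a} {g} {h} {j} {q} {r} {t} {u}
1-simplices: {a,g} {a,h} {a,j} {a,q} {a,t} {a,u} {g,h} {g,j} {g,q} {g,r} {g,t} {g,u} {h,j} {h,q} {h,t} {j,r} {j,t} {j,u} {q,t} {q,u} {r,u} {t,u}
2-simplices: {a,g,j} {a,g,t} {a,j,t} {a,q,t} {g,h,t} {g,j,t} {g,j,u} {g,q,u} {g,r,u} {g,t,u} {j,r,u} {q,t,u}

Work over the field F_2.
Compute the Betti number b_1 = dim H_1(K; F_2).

b_1=4

n_0=8 n_1=22 n_2=12  [Z2]
∂1: piv[ag,ah,aj,aq,at,au,gr] rk=7  ker:gh,gj,gq,gt,gu,hj,hq,ht,jr,jt,ju,qt,qu,ru,tu
∂2: piv[agj,agt,ajt,aqt,ght,gju,gqu,gru,gtu,jru,qtu] rk=11  ker:gjt
b_1=(22−7)−11=4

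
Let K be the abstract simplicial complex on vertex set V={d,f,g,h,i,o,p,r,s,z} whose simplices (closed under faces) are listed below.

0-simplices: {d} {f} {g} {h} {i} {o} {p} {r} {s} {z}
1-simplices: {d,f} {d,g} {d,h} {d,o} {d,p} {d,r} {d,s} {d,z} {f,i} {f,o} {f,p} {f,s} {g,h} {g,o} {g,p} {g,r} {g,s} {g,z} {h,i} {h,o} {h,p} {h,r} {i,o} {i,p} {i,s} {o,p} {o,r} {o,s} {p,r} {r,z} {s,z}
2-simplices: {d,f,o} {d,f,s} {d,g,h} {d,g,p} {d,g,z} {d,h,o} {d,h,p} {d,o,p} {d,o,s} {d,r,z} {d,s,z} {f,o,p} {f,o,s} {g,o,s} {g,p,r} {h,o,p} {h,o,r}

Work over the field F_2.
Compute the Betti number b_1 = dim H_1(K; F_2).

b_1=7

n_0=10 n_1=31 n_2=17  [Z2]
∂1: piv[df,dg,dh,do,dp,dr,ds,dz,fi] rk=9  ker:fo,fp,fs,gh,go,gp,gr,gs,gz,hi,ho,hp,hr,io,ip,is,op,or,os,pr,rz,sz
∂2: piv[dfo,dfs,dgh,dgp,dgz,dho,dhp,dop,dos,drz,dsz,fop,gos,gpr,hor] rk=15  ker:fos,hop
b_1=(31−9)−15=7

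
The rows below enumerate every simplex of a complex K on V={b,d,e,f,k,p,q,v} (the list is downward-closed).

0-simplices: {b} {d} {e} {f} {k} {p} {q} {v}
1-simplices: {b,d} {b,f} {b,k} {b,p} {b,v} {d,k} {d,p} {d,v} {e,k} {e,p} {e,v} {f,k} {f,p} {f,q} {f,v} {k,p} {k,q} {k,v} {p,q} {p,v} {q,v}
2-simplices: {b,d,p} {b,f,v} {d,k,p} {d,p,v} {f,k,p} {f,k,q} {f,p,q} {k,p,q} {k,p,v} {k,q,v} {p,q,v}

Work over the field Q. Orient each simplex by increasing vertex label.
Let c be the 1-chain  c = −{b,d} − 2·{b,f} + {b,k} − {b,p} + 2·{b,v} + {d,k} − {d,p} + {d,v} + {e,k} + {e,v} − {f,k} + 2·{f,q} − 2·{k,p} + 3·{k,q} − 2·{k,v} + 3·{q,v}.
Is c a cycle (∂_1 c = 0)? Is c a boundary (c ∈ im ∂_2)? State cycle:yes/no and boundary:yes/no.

n_0=8 n_1=21 n_2=11  [Q]
∂1: piv[bd,bf,bk,bp,bv,ek,fq] rk=7  ker:dk,dp,dv,ep,ev,fk,fp,fv,kp,kq,kv,pq,pv,qv
∂2: piv[bdp,bfv,dkp,dpv,fkp,fkq,fpq,kpv,kqv] rk=9  ker:kpq,pqv
∂1c = {b} − 2·{d} − 2·{e} − 3·{f} + 3·{k} − 4·{p} + 2·{q} + 5·{v}

cycle:no boundary:no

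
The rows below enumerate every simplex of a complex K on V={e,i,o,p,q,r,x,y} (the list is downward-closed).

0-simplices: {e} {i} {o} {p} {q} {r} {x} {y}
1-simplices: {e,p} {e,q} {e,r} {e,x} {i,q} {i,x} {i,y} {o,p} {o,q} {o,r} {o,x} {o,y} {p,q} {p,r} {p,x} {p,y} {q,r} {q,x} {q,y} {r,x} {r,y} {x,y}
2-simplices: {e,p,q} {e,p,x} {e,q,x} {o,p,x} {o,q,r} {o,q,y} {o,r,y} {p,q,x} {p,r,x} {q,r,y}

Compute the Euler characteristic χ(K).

χ(K)=-4

n_0=8 n_1=22 n_2=10
χ=+8−22+10=-4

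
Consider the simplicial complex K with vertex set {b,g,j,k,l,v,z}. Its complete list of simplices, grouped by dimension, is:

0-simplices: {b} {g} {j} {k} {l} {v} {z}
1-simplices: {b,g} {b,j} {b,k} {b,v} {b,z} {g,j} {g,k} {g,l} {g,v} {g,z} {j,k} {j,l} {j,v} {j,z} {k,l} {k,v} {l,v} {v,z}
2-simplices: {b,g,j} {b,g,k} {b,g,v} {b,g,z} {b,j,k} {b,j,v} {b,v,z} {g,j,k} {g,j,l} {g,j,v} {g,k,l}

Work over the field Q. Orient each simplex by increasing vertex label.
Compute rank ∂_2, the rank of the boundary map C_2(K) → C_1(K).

n_0=7 n_1=18 n_2=11  [Q]
∂1: piv[bg,bj,bk,bv,bz,gl] rk=6  ker:gj,gk,gv,gz,jk,jl,jv,jz,kl,kv,lv,vz
∂2: piv[bgj,bgk,bgv,bgz,bjk,bjv,bvz,gjl,gkl] rk=9  ker:gjk,gjv
rk∂_2=9

rank∂_2=9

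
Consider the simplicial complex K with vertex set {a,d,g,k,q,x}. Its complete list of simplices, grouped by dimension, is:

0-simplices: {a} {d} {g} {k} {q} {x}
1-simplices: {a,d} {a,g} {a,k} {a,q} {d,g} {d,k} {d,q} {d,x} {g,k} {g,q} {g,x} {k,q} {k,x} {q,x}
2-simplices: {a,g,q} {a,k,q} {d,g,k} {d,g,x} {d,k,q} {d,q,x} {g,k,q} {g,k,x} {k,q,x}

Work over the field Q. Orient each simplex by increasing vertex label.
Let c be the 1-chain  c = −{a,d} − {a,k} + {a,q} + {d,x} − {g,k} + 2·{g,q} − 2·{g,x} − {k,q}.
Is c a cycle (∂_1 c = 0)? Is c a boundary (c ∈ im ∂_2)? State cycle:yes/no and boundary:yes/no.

n_0=6 n_1=14 n_2=9  [Q]
∂1: piv[ad,ag,ak,aq,dx] rk=5  ker:dg,dk,dq,gk,gq,gx,kq,kx,qx
∂2: piv[agq,akq,dgk,dgx,dkq,dqx,gkq,gkx] rk=8  ker:kqx
∂1c = {a} − 2·{d} + {g} − {k} + 2·{q} − {x}

cycle:no boundary:no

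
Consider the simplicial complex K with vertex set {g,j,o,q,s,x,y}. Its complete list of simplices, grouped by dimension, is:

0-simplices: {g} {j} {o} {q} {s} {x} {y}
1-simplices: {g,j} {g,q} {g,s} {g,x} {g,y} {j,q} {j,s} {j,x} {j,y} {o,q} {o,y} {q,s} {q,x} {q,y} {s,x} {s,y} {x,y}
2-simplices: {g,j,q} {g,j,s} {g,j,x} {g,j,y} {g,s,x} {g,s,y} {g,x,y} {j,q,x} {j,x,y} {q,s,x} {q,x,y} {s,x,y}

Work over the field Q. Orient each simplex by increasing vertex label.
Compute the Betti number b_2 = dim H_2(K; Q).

n_0=7 n_1=17 n_2=12  [Q]
∂1: piv[gj,gq,gs,gx,gy,oq] rk=6  ker:jq,js,jx,jy,oy,qs,qx,qy,sx,sy,xy
∂2: piv[gjq,gjs,gjx,gjy,gsx,gsy,gxy,jqx,qsx,qxy] rk=10  ker:jxy,sxy
b_2=(12−10)−0=2

b_2=2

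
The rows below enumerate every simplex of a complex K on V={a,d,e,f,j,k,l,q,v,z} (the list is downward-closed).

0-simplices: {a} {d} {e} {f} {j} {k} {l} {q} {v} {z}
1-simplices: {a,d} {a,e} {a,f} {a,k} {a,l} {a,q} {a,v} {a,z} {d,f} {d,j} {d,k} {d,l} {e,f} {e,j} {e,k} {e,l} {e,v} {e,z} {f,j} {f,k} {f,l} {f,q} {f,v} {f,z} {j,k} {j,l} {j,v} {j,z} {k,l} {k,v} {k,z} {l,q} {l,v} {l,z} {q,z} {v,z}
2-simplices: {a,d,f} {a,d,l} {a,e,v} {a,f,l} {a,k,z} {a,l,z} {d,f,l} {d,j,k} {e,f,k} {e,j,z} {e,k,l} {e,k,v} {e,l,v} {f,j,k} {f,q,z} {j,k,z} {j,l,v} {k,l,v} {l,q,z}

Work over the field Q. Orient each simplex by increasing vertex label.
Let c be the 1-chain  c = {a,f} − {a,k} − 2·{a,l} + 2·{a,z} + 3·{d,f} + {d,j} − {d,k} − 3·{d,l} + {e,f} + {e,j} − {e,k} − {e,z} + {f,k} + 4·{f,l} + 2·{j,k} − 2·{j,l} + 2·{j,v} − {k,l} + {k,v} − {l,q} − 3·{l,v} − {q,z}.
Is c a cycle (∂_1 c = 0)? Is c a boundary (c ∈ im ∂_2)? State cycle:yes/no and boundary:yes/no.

n_0=10 n_1=36 n_2=19  [Q]
∂1: piv[ad,ae,af,ak,al,aq,av,az,dj] rk=9  ker:df,dk,dl,ef,ej,ek,el,ev,ez,fj,fk,fl,fq,fv,fz,jk,jl,jv,jz,kl,kv,kz,lq,lv,lz,qz,vz
∂2: piv[adf,adl,aev,afl,akz,alz,djk,efk,ejz,ekl,ekv,elv,fjk,fqz,jkz,jlv,lqz] rk=17  ker:dfl,klv
∂1c = 0
c vs im∂2: reduces to 0 ⇒ boundary

cycle:yes boundary:yes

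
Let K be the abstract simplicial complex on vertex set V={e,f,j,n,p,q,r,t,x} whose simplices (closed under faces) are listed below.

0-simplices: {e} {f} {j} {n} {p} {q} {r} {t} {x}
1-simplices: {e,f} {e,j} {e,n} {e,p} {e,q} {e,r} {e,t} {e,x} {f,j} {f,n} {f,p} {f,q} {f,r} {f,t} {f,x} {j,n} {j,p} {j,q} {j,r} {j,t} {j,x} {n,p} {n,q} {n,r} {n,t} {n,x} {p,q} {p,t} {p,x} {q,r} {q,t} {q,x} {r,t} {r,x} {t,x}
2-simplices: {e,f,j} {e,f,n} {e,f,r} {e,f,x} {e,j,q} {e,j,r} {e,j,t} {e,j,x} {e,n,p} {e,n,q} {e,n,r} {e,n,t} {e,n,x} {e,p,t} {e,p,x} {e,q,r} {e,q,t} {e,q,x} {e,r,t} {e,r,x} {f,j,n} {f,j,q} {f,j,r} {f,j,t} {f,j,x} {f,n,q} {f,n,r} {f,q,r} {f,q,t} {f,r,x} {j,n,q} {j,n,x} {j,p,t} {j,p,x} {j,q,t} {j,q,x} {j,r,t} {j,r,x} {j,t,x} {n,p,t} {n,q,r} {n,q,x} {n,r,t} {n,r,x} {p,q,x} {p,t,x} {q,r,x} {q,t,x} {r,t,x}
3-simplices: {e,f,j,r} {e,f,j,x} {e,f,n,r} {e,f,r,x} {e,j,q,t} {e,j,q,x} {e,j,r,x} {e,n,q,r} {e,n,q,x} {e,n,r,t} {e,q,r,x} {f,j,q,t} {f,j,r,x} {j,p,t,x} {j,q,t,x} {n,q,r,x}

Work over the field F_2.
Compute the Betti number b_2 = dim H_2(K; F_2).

n_0=9 n_1=35 n_2=49 n_3=16  [Z2]
∂1: piv[ef,ej,en,ep,eq,er,et,ex] rk=8  ker:fj,fn,fp,fq,fr,ft,fx,jn,jp,jq,jr,jt,jx,np,nq,nr,nt,nx,pq,pt,px,qr,qt,qx,rt,rx,tx
∂2: piv[efj,efn,efr,efx,ejq,ejr,ejt,ejx,enp,enq,enr,ent,enx,ept,epx,eqr,eqt,eqx,ert,erx,fjn,fjq,fjt,jpt,jtx,pqx] rk=26  ker:fjr,fjx,fnq,fnr,fqr,fqt,frx,jnq,jnx,jpx,jqt,jqx,jrt,jrx,npt,nqr,nqx,nrt,nrx,ptx,qrx,qtx,rtx
∂3: piv[efjr,efjx,efnr,efrx,ejqt,ejqx,ejrx,enqr,enqx,enrt,eqrx,fjqt,jptx,jqtx,nqrx] rk=15  ker:fjrx
b_2=(49−26)−15=8

b_2=8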